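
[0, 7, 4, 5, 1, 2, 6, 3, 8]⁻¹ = [0, 4, 5, 7, 2, 3, 6, 1, 8]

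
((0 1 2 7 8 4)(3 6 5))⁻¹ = (0 4 8 7 2 1)(3 5 6)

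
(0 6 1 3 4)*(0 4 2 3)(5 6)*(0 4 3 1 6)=(0 5)(1 4 3 2)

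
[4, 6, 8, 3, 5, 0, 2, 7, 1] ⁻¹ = [5, 8, 6, 3, 0, 4, 1, 7, 2] 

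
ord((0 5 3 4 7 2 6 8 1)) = 9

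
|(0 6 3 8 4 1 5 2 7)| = 9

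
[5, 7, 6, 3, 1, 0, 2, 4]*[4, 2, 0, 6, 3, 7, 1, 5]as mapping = [0→7, 1→5, 2→1, 3→6, 4→2, 5→4, 6→0, 7→3]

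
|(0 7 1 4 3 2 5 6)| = 8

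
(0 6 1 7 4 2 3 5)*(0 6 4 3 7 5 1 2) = (0 4)(1 5 6 2 7 3)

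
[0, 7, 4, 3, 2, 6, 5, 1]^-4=[0, 1, 2, 3, 4, 5, 6, 7]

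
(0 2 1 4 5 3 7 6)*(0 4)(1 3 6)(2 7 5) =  (0 7 1)(2 3 5 6 4)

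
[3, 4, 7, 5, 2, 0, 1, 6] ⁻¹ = [5, 6, 4, 0, 1, 3, 7, 2] 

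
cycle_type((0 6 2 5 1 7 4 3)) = 8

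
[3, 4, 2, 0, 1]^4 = [0, 1, 2, 3, 4]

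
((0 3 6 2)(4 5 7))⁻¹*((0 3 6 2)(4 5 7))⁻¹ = (0 6)(2 3)(4 5 7)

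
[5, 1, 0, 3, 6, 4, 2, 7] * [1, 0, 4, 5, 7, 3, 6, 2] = [3, 0, 1, 5, 6, 7, 4, 2]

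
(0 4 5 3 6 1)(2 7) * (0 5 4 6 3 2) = (0 6 1 5 2 7)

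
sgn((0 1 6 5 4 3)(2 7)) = 1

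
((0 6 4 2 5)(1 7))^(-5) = (1 7)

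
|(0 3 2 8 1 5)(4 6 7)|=6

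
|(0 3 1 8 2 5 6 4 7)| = 9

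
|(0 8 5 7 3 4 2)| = 7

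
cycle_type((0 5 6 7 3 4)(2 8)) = 2.6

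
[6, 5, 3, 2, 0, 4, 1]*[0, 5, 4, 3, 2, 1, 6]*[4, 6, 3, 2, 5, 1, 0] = [0, 6, 2, 5, 4, 3, 1]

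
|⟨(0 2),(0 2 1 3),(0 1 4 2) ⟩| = 120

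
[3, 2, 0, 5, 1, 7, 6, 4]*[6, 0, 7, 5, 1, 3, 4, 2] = [5, 7, 6, 3, 0, 2, 4, 1]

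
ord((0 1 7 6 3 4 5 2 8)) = 9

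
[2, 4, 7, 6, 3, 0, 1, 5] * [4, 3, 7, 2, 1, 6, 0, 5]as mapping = [0→7, 1→1, 2→5, 3→0, 4→2, 5→4, 6→3, 7→6]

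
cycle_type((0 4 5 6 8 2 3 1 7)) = 9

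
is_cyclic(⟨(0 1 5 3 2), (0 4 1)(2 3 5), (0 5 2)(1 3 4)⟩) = no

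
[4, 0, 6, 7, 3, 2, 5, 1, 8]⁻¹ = [1, 7, 5, 4, 0, 6, 2, 3, 8]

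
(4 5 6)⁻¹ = (4 6 5)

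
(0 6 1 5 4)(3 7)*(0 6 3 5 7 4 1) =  (0 3 4 6)(1 7 5)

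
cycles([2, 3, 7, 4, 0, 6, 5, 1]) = (0 2 7 1 3 4)(5 6)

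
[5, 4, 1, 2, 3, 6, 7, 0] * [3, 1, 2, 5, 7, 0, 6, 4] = [0, 7, 1, 2, 5, 6, 4, 3]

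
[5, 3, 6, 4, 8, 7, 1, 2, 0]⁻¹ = [8, 6, 7, 1, 3, 0, 2, 5, 4]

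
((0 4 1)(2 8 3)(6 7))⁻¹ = (0 1 4)(2 3 8)(6 7)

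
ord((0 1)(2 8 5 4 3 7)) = 6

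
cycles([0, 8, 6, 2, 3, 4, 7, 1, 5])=(1 8 5 4 3 2 6 7)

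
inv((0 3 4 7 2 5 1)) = (0 1 5 2 7 4 3)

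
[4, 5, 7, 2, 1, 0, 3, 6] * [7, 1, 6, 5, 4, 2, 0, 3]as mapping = [0→4, 1→2, 2→3, 3→6, 4→1, 5→7, 6→5, 7→0]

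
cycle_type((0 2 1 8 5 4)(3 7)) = 2.6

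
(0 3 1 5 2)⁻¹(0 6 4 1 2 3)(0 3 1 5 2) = (0 1 3 6 4 5)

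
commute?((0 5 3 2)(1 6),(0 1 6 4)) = no:(0 5 3 2)(1 6)*(0 1 6 4) = (0 5 3 2 1 4),(0 1 6 4)*(0 5 3 2)(1 6) = (0 6 4 5 3 2)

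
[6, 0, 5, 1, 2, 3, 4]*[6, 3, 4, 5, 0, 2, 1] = [1, 6, 2, 3, 4, 5, 0]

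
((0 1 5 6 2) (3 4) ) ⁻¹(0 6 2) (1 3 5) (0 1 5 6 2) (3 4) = (0 1 2) (4 6 5) 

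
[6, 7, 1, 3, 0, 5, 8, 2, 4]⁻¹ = [4, 2, 7, 3, 8, 5, 0, 1, 6]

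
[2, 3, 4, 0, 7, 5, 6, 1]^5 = [3, 7, 0, 1, 2, 5, 6, 4]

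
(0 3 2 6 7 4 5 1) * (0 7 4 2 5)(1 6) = (0 3 5 6 4)(1 7 2)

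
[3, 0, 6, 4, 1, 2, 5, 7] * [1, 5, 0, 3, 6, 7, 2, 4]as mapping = [0→3, 1→1, 2→2, 3→6, 4→5, 5→0, 6→7, 7→4]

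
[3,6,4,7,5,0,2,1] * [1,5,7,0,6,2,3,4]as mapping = [0→0,1→3,2→6,3→4,4→2,5→1,6→7,7→5]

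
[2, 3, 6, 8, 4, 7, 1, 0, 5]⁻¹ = [7, 6, 0, 1, 4, 8, 2, 5, 3]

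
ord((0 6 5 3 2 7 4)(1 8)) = 14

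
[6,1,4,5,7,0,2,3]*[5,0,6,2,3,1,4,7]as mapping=[0→4,1→0,2→3,3→1,4→7,5→5,6→6,7→2]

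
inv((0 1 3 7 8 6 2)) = (0 2 6 8 7 3 1)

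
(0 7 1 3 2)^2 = (0 1 2 7 3)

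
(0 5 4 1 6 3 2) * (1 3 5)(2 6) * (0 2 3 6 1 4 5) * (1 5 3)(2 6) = (0 4 2 6)(3 5)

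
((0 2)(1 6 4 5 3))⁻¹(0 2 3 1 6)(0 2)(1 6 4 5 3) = (0 1 6 4 2)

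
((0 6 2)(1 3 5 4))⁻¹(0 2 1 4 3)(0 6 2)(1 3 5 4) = (0 3 1 5 6)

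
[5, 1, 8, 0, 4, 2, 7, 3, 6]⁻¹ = [3, 1, 5, 7, 4, 0, 8, 6, 2]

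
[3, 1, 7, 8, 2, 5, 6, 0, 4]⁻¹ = [7, 1, 4, 0, 8, 5, 6, 2, 3]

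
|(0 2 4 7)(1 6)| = 4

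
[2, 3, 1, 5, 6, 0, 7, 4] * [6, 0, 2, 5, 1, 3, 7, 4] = [2, 5, 0, 3, 7, 6, 4, 1]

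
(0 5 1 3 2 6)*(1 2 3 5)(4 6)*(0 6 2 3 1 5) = (0 5 3 1)(2 4)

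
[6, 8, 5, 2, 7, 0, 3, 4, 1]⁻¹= [5, 8, 3, 6, 7, 2, 0, 4, 1]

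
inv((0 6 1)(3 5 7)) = (0 1 6)(3 7 5)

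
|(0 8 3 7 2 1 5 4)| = 8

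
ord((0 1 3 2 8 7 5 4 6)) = 9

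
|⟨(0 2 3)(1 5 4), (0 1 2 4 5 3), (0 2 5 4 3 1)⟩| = 720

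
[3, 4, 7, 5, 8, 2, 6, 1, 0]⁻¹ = [8, 7, 5, 0, 1, 3, 6, 2, 4]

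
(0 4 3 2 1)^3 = (0 2 4 1 3)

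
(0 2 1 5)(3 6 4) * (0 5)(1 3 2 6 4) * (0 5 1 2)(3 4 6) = (0 3 6 2 4)(1 5)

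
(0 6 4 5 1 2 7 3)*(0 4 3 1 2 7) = (0 6 3 4 5 2)(1 7)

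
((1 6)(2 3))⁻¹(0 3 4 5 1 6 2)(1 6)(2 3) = (0 2 4 5 6 1 3)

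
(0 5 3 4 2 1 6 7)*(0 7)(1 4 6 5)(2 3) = (0 1 5 2 4 3 6)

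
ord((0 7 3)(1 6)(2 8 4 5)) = 12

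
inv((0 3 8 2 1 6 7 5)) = (0 5 7 6 1 2 8 3)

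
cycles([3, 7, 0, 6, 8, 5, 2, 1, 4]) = (0 3 6 2)(1 7)(4 8)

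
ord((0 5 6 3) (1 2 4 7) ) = 4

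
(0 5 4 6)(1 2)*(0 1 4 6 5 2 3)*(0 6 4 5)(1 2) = (0 1 3 6 2 5 4)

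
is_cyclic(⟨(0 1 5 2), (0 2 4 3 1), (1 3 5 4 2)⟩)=no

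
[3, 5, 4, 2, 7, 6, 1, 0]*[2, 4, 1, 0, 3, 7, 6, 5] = [0, 7, 3, 1, 5, 6, 4, 2]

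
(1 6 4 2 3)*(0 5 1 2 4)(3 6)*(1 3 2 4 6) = (0 5 3 4 6)(1 2)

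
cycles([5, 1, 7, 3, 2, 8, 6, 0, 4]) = (0 5 8 4 2 7)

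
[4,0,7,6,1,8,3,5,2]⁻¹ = [1,4,8,6,0,7,3,2,5]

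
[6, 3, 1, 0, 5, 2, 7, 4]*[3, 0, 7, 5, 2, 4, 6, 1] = [6, 5, 0, 3, 4, 7, 1, 2]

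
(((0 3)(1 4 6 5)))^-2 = (1 6)(4 5)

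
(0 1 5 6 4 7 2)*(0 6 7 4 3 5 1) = (2 6 3 5 7)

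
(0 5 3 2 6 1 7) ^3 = (0 2 7 3 1 5 6) 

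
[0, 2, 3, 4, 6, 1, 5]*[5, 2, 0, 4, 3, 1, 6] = [5, 0, 4, 3, 6, 2, 1]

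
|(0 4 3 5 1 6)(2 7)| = 6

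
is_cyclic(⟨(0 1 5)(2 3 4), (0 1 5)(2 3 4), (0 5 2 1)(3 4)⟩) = no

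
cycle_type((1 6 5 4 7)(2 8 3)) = 3.5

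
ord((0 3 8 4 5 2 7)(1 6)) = 14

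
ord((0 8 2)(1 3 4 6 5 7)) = 6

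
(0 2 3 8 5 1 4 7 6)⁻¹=(0 6 7 4 1 5 8 3 2)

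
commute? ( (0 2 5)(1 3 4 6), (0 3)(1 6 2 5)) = no: (0 2 5)(1 3 4 6) * (0 3)(1 6 2 5) = (0 5 3 4 2 1), (0 3)(1 6 2 5) * (0 2 5)(1 3 4 6) = (0 4 6 5 3 2)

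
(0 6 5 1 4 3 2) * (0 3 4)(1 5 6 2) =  (0 2 3 1)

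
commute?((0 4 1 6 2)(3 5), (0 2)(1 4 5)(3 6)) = no:(0 4 1 6 2)(3 5)*(0 2)(1 4 5)(3 6) = (0 5 6)(1 3), (0 2)(1 4 5)(3 6)*(0 4 1 6 2)(3 5) = (2 4 3)(5 6)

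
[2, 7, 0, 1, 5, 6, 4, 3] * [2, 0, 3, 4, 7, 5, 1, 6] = [3, 6, 2, 0, 5, 1, 7, 4] 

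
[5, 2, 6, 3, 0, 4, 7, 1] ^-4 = [4, 1, 2, 3, 5, 0, 6, 7] 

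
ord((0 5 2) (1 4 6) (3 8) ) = 6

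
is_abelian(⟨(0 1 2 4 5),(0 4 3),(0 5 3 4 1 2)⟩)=no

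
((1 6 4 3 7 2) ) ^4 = (1 7 4) (2 3 6) 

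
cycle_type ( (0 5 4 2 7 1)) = 6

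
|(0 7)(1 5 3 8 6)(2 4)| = 10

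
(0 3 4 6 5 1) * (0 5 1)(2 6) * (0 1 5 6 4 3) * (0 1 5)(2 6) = (0 1 2 4 6)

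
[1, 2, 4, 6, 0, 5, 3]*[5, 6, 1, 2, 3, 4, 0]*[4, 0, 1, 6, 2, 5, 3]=[3, 0, 6, 4, 5, 2, 1]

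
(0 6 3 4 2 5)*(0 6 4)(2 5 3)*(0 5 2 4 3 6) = (0 3 5)(2 6 4)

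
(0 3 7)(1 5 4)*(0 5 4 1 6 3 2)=(0 2)(1 4 6 3 7 5)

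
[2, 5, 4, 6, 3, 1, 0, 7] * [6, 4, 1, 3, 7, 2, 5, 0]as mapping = [0→1, 1→2, 2→7, 3→5, 4→3, 5→4, 6→6, 7→0]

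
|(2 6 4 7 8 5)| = 6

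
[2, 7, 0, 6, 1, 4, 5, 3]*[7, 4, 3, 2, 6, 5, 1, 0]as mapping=[0→3, 1→0, 2→7, 3→1, 4→4, 5→6, 6→5, 7→2]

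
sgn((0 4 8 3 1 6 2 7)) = -1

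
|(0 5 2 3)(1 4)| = 4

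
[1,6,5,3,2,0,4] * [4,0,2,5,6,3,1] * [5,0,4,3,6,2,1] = [5,0,3,2,4,6,1]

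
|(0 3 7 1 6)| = 5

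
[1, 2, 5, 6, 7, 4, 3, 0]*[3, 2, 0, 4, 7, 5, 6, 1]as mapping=[0→2, 1→0, 2→5, 3→6, 4→1, 5→7, 6→4, 7→3]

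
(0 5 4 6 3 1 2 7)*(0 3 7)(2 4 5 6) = (0 6 7 3 1 4 2)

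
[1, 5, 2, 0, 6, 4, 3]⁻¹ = [3, 0, 2, 6, 5, 1, 4]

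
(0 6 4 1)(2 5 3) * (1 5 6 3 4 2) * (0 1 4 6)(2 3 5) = (0 5 6 3 4 2)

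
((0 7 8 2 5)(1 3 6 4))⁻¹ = (0 5 2 8 7)(1 4 6 3)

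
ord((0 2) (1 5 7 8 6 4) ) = 6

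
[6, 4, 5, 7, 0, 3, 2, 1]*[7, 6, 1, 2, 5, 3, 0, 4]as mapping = [0→0, 1→5, 2→3, 3→4, 4→7, 5→2, 6→1, 7→6]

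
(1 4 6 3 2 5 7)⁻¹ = (1 7 5 2 3 6 4)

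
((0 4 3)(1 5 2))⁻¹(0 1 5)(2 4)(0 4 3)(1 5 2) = (1 3)(2 4 5)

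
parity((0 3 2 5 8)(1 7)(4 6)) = even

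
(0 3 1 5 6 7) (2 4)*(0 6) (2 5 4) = (0 3 1 4 5) (6 7) 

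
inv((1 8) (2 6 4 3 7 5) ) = (1 8) (2 5 7 3 4 6) 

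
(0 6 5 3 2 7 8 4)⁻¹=(0 4 8 7 2 3 5 6)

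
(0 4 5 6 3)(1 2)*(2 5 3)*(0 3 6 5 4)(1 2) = (1 4 6)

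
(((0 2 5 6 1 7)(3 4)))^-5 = (0 2 5 6 1 7)(3 4)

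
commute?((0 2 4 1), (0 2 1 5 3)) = no:(0 2 4 1)*(0 2 1 5 3) = (0 1 2 4 5 3), (0 2 1 5 3)*(0 2 4 1) = (0 4 1 5 3 2)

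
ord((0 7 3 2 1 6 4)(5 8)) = 14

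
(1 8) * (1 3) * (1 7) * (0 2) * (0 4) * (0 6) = (0 2 4 6)(1 8 3 7)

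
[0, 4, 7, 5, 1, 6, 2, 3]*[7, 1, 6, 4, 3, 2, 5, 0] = [7, 3, 0, 2, 1, 5, 6, 4]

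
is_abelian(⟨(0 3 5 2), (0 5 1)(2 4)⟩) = no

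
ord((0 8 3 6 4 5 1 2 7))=9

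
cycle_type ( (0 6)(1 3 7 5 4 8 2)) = 2.7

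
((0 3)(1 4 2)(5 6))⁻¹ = (0 3)(1 2 4)(5 6)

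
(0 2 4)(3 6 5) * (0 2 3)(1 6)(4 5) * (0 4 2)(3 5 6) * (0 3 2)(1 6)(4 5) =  (0 4 3 6)(1 2)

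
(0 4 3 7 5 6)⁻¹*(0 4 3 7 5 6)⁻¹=(0 5 3)(4 6 7)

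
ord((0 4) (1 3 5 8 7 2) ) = 6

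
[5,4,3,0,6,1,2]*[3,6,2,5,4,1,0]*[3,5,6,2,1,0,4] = [5,1,0,2,3,4,6]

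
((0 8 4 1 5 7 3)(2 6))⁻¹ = (0 3 7 5 1 4 8)(2 6)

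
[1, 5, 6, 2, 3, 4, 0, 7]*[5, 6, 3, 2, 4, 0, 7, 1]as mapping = [0→6, 1→0, 2→7, 3→3, 4→2, 5→4, 6→5, 7→1]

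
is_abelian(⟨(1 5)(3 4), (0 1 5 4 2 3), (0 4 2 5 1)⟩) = no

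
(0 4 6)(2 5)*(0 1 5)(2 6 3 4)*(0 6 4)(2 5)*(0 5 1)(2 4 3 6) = (0 1 4 6)(3 5)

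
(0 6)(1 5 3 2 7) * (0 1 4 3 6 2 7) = (0 2)(1 5 6)(3 7 4)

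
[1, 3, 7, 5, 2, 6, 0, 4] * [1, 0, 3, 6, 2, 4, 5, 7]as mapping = [0→0, 1→6, 2→7, 3→4, 4→3, 5→5, 6→1, 7→2]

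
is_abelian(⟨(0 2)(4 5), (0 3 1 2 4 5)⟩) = no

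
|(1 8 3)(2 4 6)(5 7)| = 6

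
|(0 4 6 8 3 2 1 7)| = 8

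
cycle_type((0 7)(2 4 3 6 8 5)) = 2.6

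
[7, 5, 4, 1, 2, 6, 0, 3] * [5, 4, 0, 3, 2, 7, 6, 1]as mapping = [0→1, 1→7, 2→2, 3→4, 4→0, 5→6, 6→5, 7→3]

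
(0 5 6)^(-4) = (0 6 5)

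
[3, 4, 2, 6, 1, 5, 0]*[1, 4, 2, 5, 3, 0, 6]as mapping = [0→5, 1→3, 2→2, 3→6, 4→4, 5→0, 6→1]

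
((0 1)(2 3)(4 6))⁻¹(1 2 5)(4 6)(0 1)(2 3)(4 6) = (0 3 5)(4 6)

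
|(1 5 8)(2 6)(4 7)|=6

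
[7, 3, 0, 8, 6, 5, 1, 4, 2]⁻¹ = [2, 6, 8, 1, 7, 5, 4, 0, 3]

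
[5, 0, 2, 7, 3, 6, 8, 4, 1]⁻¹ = [1, 8, 2, 4, 7, 0, 5, 3, 6]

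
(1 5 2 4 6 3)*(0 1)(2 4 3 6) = (0 1 5 4 2 3)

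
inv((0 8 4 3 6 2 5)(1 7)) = (0 5 2 6 3 4 8)(1 7)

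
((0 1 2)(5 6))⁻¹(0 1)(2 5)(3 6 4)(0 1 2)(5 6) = (0 6)(1 2)(3 5 4)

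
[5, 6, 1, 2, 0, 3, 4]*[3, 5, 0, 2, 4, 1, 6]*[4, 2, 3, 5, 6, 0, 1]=[2, 1, 0, 4, 5, 3, 6]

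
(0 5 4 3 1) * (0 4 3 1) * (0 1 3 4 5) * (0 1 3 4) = (0 1 5)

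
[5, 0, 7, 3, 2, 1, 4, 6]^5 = [1, 5, 7, 3, 2, 0, 4, 6]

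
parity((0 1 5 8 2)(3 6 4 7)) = odd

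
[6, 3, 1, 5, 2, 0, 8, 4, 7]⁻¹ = [5, 2, 4, 1, 7, 3, 0, 8, 6]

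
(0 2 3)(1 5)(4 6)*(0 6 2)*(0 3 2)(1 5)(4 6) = (0 3 4)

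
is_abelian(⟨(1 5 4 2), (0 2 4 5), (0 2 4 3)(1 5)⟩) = no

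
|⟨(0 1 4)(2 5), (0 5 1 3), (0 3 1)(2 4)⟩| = 720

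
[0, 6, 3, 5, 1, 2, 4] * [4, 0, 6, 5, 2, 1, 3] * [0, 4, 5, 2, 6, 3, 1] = [6, 2, 3, 4, 0, 1, 5]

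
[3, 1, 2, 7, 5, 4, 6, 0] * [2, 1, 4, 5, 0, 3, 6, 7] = [5, 1, 4, 7, 3, 0, 6, 2]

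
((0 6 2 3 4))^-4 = (0 6 2 3 4)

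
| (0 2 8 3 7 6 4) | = 7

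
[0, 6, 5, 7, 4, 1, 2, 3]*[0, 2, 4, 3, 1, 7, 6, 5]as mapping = [0→0, 1→6, 2→7, 3→5, 4→1, 5→2, 6→4, 7→3]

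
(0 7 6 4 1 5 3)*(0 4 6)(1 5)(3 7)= (0 3 4 5 7)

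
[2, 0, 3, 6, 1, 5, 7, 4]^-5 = [3, 2, 6, 7, 0, 5, 4, 1]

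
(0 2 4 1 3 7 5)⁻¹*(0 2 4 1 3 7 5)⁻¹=(0 7 1 2 5 3 4)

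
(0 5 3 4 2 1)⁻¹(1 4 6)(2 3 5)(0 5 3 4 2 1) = (0 2 6)(1 4 3)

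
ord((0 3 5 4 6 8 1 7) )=8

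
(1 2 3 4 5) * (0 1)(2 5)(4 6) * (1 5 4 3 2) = (0 5)(1 4)(3 6)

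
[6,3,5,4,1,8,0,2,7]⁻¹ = [6,4,7,1,3,2,0,8,5]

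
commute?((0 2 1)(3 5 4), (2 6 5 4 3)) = no:(0 2 1)(3 5 4) * (2 6 5 4 3) = (0 6 5 3 4 2 1), (2 6 5 4 3) * (0 2 1)(3 5 4) = (0 2 6 4 5 3 1)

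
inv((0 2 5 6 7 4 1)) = (0 1 4 7 6 5 2)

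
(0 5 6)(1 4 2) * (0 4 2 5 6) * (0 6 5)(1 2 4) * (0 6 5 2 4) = (0 2 4 6 1)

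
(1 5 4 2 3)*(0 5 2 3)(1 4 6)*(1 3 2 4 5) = (0 1 4 2)(3 5 6)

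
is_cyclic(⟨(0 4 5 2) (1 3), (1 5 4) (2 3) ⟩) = no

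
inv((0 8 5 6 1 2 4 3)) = (0 3 4 2 1 6 5 8)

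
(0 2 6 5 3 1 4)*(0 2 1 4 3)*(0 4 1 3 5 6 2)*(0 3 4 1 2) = (0 4 3 2)(1 5)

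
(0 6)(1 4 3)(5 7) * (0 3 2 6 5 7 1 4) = (0 5 1)(2 6 3 4)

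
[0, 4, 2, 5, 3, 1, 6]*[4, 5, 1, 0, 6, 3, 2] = [4, 6, 1, 3, 0, 5, 2]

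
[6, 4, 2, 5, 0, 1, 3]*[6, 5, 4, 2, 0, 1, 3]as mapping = [0→3, 1→0, 2→4, 3→1, 4→6, 5→5, 6→2]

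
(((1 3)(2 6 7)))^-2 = (2 6 7)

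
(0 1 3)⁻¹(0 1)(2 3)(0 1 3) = (0 2)(1 3)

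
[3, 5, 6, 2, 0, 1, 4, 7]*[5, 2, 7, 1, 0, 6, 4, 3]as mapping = [0→1, 1→6, 2→4, 3→7, 4→5, 5→2, 6→0, 7→3]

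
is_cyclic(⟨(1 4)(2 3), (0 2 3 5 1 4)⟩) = no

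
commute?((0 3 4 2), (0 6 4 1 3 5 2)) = no:(0 3 4 2)*(0 6 4 1 3 5 2) = (0 5 2 6 4)(1 3), (0 6 4 1 3 5 2)*(0 3 4 2) = (0 6 2 3 5)(1 4)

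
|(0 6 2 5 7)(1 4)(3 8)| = 10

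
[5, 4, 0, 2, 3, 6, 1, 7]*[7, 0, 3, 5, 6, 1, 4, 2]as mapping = [0→1, 1→6, 2→7, 3→3, 4→5, 5→4, 6→0, 7→2]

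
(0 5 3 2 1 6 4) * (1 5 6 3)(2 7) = (0 6 4)(1 3 7 2 5)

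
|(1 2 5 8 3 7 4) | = 7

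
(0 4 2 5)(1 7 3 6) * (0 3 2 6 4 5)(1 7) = (0 5 3 4 6 7 2)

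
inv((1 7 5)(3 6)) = (1 5 7)(3 6)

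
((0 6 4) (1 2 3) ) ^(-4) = (0 4 6) (1 3 2) 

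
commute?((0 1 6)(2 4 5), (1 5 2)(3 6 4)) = no:(0 1 6)(2 4 5)*(1 5 2)(3 6 4) = (0 5 1 4 2 3 6), (1 5 2)(3 6 4)*(0 1 6)(2 4 5) = (0 1 2 6 5 4 3)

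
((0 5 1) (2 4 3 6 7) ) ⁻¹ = (0 1 5) (2 7 6 3 4) 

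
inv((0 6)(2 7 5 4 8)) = (0 6)(2 8 4 5 7)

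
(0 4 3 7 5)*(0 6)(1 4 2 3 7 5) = (0 2 3 5 6)(1 4 7)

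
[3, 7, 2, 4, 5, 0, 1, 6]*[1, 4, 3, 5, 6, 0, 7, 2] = [5, 2, 3, 6, 0, 1, 4, 7]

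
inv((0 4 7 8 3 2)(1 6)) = (0 2 3 8 7 4)(1 6)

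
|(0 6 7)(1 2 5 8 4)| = 15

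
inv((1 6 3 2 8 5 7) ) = (1 7 5 8 2 3 6) 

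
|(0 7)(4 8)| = 2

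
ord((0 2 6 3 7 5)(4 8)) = 6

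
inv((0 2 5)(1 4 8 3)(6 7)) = (0 5 2)(1 3 8 4)(6 7)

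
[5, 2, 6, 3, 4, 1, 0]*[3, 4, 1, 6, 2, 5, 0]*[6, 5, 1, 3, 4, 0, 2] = [0, 5, 6, 2, 1, 4, 3]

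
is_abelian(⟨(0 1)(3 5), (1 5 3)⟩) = no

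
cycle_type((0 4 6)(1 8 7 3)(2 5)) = 2.3.4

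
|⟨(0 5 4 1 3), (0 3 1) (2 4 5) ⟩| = 360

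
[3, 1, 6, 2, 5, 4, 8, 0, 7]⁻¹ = [7, 1, 3, 0, 5, 4, 2, 8, 6]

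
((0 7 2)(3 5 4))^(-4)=(0 2 7)(3 4 5)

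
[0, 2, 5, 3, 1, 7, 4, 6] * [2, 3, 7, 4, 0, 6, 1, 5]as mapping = [0→2, 1→7, 2→6, 3→4, 4→3, 5→5, 6→0, 7→1]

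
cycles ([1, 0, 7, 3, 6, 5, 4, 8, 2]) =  (0 1)(2 7 8)(4 6)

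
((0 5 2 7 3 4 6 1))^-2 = (0 6 3 2)(1 4 7 5)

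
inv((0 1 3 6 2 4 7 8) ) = (0 8 7 4 2 6 3 1) 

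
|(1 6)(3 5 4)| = 6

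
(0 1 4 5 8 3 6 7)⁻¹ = (0 7 6 3 8 5 4 1)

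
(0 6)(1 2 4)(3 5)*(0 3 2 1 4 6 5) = (0 5 2 6 3)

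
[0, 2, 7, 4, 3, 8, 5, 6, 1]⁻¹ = [0, 8, 1, 4, 3, 6, 7, 2, 5]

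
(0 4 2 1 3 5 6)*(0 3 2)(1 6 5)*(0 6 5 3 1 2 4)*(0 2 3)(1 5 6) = (0 2 6 5)(1 4)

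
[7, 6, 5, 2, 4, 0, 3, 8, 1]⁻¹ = [5, 8, 3, 6, 4, 2, 1, 0, 7]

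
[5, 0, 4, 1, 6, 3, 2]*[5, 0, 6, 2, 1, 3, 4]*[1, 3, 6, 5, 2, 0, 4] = [5, 0, 3, 1, 2, 6, 4]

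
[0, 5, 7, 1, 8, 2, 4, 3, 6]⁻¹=[0, 3, 5, 7, 6, 1, 8, 2, 4]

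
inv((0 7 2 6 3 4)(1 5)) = (0 4 3 6 2 7)(1 5)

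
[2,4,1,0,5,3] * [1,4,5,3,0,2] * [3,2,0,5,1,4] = [4,3,1,2,0,5]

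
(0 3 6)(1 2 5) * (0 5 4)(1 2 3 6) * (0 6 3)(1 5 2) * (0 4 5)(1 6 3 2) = (0 2 5 6 1 4 3)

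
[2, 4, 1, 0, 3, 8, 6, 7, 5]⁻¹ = [3, 2, 0, 4, 1, 8, 6, 7, 5]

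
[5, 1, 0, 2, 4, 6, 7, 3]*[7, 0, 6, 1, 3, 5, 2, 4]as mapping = [0→5, 1→0, 2→7, 3→6, 4→3, 5→2, 6→4, 7→1]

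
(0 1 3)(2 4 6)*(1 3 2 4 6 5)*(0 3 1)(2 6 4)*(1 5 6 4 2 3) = (0 5)(1 4 6 3)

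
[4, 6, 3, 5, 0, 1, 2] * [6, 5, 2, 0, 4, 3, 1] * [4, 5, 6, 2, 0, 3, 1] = [0, 5, 4, 2, 1, 3, 6]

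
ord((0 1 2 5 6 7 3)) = 7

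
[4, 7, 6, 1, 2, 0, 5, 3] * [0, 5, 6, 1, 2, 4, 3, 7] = [2, 7, 3, 5, 6, 0, 4, 1]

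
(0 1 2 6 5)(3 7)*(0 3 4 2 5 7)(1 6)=(0 6 7 4 2 1 5 3)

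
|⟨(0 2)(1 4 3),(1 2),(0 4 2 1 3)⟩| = 120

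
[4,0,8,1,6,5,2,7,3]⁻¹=[1,3,6,8,0,5,4,7,2]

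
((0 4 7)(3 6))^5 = (0 7 4)(3 6)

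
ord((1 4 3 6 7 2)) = 6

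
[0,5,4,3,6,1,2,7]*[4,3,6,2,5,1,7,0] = [4,1,5,2,7,3,6,0]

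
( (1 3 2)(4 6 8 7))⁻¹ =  (1 2 3)(4 7 8 6)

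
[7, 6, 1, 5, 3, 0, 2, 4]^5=[0, 2, 6, 3, 4, 5, 1, 7]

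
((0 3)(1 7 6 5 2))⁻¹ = (0 3)(1 2 5 6 7)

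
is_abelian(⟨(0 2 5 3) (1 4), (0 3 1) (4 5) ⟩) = no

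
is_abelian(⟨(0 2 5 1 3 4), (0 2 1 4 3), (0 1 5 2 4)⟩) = no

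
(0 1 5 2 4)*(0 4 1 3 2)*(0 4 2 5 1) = (0 3 5 4 2)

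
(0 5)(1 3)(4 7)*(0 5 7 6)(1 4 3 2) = (0 7 3 4 6)(1 2)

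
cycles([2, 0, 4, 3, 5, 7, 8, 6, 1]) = (0 2 4 5 7 6 8 1)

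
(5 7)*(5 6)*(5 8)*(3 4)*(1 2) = (1 2)(3 4)(5 7 6 8)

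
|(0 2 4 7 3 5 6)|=7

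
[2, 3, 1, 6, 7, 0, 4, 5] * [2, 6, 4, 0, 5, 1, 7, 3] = [4, 0, 6, 7, 3, 2, 5, 1]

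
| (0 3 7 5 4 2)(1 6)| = 6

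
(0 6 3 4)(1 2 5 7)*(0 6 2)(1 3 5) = (0 2 1)(3 4 6 5 7)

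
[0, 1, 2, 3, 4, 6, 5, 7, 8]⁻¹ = [0, 1, 2, 3, 4, 6, 5, 7, 8]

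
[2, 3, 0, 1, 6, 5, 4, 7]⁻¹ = [2, 3, 0, 1, 6, 5, 4, 7]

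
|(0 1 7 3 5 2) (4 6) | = 6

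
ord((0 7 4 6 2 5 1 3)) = 8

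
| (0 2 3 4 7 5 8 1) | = 8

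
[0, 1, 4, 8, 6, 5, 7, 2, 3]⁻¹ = [0, 1, 7, 8, 2, 5, 4, 6, 3]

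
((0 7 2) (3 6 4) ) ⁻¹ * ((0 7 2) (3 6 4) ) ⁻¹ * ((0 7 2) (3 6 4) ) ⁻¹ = () 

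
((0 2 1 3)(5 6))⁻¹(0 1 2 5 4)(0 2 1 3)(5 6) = (1 6 4 2 3)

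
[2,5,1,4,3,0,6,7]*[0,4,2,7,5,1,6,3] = [2,1,4,5,7,0,6,3]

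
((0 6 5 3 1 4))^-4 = (0 5 1)(3 4 6)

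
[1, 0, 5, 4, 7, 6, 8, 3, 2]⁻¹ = [1, 0, 8, 7, 3, 2, 5, 4, 6]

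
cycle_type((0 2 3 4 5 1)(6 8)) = 2.6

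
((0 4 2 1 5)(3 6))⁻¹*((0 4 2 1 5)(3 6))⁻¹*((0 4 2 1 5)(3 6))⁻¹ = (0 2 5 4 1)(3 6)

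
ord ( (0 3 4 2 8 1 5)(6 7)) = 14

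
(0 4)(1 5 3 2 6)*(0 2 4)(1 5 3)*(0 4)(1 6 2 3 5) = (0 4 3)(1 5 6)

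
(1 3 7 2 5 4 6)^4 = (1 5 3 4 7 6 2)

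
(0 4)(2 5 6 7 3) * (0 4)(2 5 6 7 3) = (2 6 3 5 7)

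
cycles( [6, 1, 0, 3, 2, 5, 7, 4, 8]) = (0 6 7 4 2)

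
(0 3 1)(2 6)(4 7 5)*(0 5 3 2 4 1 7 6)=(0 2)(1 5)(3 7)(4 6)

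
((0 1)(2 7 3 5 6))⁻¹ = (0 1)(2 6 5 3 7)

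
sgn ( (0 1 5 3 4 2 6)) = 1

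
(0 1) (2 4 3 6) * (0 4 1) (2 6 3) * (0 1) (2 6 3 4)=(0 1 2) (3 4 6) 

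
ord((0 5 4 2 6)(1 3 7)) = 15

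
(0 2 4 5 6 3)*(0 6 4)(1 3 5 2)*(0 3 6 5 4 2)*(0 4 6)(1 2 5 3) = (0 2 1)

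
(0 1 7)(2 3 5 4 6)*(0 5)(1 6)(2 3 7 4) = (0 6 3)(1 4)(2 7 5)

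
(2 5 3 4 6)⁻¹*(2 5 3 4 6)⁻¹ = (2 4 5 6 3)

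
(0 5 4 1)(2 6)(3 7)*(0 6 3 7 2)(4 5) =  (0 4 1 6)(2 3)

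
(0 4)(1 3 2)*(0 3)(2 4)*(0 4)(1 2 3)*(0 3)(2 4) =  (1 2 4)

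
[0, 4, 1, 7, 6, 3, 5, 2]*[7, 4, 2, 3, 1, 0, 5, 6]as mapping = [0→7, 1→1, 2→4, 3→6, 4→5, 5→3, 6→0, 7→2]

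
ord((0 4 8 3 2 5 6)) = 7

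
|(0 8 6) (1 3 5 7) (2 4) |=12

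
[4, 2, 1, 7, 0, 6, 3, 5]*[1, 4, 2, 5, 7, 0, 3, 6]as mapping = [0→7, 1→2, 2→4, 3→6, 4→1, 5→3, 6→5, 7→0]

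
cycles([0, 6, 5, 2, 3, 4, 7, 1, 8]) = (1 6 7)(2 5 4 3)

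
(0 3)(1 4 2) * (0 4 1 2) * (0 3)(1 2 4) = (1 2 4 3)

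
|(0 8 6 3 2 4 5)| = 7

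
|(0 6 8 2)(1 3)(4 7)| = 4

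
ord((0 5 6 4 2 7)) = 6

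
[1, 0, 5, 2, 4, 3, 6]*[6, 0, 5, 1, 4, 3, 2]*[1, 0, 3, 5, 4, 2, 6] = [1, 6, 5, 2, 4, 0, 3]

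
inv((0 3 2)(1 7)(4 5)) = (0 2 3)(1 7)(4 5)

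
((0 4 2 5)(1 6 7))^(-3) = (0 4 2 5)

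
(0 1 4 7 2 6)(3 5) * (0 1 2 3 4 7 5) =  (0 2 6 1 7 3)(4 5)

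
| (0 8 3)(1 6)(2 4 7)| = 6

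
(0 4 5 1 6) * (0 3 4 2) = (0 2)(1 6 3 4 5)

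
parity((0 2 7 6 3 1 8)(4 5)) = odd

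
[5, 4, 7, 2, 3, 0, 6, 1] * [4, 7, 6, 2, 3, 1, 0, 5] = [1, 3, 5, 6, 2, 4, 0, 7]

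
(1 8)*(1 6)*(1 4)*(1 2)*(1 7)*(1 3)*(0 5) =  (0 5)(1 8 6 4 2 7 3)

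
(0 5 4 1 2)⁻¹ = (0 2 1 4 5)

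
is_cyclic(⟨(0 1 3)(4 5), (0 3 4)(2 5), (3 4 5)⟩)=no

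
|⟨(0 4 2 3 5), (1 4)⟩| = 720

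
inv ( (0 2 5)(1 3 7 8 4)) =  (0 5 2)(1 4 8 7 3)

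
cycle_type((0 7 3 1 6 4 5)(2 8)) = 2.7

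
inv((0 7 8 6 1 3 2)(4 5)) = (0 2 3 1 6 8 7)(4 5)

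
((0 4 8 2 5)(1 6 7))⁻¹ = (0 5 2 8 4)(1 7 6)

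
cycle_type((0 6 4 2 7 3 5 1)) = 8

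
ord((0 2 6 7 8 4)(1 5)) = 6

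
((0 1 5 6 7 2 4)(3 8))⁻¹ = (0 4 2 7 6 5 1)(3 8)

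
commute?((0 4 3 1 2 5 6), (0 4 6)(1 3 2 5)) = no:(0 4 3 1 2 5 6) * (0 4 6)(1 3 2 5) = (0 6 4 2 1 5), (0 4 6)(1 3 2 5) * (0 4 3 1 2 5 6) = (0 3 5 2 6 4)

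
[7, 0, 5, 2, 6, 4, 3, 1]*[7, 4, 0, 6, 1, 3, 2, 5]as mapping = [0→5, 1→7, 2→3, 3→0, 4→2, 5→1, 6→6, 7→4]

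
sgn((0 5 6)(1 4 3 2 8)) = 1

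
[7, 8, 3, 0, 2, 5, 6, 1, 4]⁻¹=[3, 7, 4, 2, 8, 5, 6, 0, 1]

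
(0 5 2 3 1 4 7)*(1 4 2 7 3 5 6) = (0 6 1 2 5 7)(3 4)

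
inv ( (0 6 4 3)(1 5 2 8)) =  (0 3 4 6)(1 8 2 5)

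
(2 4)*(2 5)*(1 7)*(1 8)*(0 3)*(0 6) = (0 3 6)(1 7 8)(2 4 5)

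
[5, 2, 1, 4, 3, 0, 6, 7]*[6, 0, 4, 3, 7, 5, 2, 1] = [5, 4, 0, 7, 3, 6, 2, 1]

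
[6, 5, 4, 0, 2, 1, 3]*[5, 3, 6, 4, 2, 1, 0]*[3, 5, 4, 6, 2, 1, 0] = [3, 5, 4, 1, 0, 6, 2]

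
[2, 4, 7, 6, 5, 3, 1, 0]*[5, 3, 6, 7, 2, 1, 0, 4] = [6, 2, 4, 0, 1, 7, 3, 5]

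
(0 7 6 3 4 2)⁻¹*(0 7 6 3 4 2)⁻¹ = (0 4 6)(2 3 7)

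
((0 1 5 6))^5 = (0 1 5 6)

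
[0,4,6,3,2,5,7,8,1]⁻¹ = [0,8,4,3,1,5,2,6,7]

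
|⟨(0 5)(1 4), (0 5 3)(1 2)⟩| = 36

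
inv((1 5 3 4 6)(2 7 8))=(1 6 4 3 5)(2 8 7)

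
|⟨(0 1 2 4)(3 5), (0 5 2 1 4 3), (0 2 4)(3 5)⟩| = 720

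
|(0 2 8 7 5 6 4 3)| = 8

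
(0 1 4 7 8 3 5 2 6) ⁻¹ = (0 6 2 5 3 8 7 4 1) 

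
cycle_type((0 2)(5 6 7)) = 2.3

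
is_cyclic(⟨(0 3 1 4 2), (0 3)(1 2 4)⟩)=no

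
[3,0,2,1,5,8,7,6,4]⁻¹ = [1,3,2,0,8,4,7,6,5]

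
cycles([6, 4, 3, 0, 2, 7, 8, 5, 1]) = (0 6 8 1 4 2 3)(5 7)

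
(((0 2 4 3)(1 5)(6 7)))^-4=()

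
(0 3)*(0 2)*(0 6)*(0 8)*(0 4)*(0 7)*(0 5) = (0 3 2 6 8 4 7 5)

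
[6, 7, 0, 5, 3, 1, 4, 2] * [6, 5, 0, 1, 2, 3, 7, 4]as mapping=[0→7, 1→4, 2→6, 3→3, 4→1, 5→5, 6→2, 7→0]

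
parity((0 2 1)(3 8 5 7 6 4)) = odd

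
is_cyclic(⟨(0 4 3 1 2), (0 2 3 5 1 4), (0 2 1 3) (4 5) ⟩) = no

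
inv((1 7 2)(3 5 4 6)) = (1 2 7)(3 6 4 5)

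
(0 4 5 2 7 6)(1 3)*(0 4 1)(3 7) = (0 1 7 6 4 5 2 3)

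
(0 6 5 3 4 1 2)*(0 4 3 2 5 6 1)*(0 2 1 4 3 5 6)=(0 4 2 3 5 1 6)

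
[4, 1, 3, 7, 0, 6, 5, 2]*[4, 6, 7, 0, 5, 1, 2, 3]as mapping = [0→5, 1→6, 2→0, 3→3, 4→4, 5→2, 6→1, 7→7]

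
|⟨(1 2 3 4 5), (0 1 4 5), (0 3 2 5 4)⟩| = 720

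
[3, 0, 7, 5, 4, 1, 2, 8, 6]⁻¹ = [1, 5, 6, 0, 4, 3, 8, 2, 7]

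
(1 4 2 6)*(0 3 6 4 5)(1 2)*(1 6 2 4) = (0 3 2 1 5)(4 6)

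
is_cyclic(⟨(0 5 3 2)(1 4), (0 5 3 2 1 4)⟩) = no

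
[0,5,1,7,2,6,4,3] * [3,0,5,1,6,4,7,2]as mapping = [0→3,1→4,2→0,3→2,4→5,5→7,6→6,7→1]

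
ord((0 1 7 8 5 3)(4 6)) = 6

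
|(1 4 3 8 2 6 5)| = 7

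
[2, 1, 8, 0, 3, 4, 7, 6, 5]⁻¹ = [3, 1, 0, 4, 5, 8, 7, 6, 2]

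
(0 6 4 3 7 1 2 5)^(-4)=(0 7)(1 6)(2 4)(3 5)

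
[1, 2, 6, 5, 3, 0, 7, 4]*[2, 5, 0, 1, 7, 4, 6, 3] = [5, 0, 6, 4, 1, 2, 3, 7]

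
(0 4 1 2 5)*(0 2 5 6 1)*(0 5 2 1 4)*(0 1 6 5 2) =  (0 1)(2 5 6 4)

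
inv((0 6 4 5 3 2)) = (0 2 3 5 4 6)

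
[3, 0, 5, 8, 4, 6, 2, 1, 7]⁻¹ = [1, 7, 6, 0, 4, 2, 5, 8, 3]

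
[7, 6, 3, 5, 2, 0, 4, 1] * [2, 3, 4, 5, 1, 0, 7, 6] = [6, 7, 5, 0, 4, 2, 1, 3]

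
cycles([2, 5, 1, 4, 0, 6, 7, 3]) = (0 2 1 5 6 7 3 4)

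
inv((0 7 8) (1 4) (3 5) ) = (0 8 7) (1 4) (3 5) 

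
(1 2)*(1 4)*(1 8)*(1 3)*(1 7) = (1 2 4 8 3 7)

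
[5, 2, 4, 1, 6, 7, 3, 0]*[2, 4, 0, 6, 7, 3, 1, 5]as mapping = [0→3, 1→0, 2→7, 3→4, 4→1, 5→5, 6→6, 7→2]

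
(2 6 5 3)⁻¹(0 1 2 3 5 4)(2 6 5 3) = (0 1 6 2 3 4)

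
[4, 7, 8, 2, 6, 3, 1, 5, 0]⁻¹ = [8, 6, 3, 5, 0, 7, 4, 1, 2]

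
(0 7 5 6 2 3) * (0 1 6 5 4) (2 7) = (0 2 3 1 6 7 4) 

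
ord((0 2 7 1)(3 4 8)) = 12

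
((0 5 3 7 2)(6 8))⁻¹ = (0 2 7 3 5)(6 8)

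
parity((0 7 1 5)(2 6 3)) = odd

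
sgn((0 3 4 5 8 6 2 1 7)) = 1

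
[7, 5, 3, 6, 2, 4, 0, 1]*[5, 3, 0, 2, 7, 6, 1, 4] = [4, 6, 2, 1, 0, 7, 5, 3]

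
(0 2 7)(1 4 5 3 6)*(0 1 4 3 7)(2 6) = (0 6 4 5 7 1 3 2)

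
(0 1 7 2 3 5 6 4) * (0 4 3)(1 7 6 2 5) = (0 7 5 2)(1 6 3)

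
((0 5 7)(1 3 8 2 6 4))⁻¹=(0 7 5)(1 4 6 2 8 3)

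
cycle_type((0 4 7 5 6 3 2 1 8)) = 9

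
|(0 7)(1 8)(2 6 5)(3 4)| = 6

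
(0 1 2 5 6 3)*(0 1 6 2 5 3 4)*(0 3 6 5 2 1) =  (0 5 1 2 6 4 3)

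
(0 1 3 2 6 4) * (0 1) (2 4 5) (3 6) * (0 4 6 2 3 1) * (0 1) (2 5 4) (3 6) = (0 2) (1 5 6 4) 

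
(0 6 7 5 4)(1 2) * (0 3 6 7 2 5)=(0 7)(1 5 4 3 6 2)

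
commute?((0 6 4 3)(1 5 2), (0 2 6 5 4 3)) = no:(0 6 4 3)(1 5 2) * (0 2 6 5 4 3) = (0 5 6 3 2 1 4), (0 2 6 5 4 3) * (0 6 4 3)(1 5 2) = (0 1 5 3 6 2 4)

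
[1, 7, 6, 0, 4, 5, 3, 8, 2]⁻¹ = [3, 0, 8, 6, 4, 5, 2, 1, 7]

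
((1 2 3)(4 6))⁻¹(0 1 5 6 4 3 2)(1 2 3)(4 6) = (0 2 5 4 6 1 3)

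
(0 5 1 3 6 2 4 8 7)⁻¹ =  (0 7 8 4 2 6 3 1 5)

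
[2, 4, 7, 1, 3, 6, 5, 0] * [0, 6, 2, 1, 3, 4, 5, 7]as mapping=[0→2, 1→3, 2→7, 3→6, 4→1, 5→5, 6→4, 7→0]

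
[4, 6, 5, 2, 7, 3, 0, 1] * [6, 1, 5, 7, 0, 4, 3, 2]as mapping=[0→0, 1→3, 2→4, 3→5, 4→2, 5→7, 6→6, 7→1]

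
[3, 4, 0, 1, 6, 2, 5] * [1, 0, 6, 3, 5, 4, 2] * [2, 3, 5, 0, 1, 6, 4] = [0, 6, 3, 2, 5, 4, 1]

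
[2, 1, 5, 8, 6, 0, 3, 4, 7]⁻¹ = [5, 1, 0, 6, 7, 2, 4, 8, 3]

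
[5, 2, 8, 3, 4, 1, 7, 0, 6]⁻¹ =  [7, 5, 1, 3, 4, 0, 8, 6, 2]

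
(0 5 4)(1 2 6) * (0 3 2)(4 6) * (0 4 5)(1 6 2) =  (1 4 3)(2 5)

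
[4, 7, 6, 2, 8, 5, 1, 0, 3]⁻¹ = [7, 6, 3, 8, 0, 5, 2, 1, 4]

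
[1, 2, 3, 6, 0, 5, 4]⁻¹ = [4, 0, 1, 2, 6, 5, 3]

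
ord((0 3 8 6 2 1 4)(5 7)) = 14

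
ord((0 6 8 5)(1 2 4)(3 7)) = 12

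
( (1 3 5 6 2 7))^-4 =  (1 5 2)(3 6 7)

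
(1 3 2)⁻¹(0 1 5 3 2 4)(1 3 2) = (0 3 5 2 1 4)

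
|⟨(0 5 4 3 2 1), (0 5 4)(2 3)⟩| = 720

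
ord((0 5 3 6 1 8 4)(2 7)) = 14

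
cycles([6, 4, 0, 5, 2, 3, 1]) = (0 6 1 4 2)(3 5)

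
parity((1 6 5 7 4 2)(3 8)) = even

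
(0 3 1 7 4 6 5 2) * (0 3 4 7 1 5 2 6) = (0 4)(2 3 5 6)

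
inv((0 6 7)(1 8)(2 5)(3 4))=(0 7 6)(1 8)(2 5)(3 4)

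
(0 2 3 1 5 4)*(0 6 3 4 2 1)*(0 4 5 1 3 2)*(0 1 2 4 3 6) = (0 6 4)(1 2 5)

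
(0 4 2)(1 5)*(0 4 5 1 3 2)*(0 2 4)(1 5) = (0 1 5 3 4 2)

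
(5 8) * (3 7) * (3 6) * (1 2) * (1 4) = (1 2 4)(3 7 6)(5 8)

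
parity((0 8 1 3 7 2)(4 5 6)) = odd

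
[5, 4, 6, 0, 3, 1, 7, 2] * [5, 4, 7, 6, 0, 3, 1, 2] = [3, 0, 1, 5, 6, 4, 2, 7]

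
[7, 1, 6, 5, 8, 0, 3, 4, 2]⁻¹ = [5, 1, 8, 6, 7, 3, 2, 0, 4]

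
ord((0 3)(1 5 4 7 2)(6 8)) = 10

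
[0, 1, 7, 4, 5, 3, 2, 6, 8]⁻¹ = [0, 1, 6, 5, 3, 4, 7, 2, 8]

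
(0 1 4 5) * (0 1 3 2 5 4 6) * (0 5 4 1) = (0 3 2 4 1 6 5)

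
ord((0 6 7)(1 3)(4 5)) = 6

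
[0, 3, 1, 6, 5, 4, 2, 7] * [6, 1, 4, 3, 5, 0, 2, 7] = [6, 3, 1, 2, 0, 5, 4, 7]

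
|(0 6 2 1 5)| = 5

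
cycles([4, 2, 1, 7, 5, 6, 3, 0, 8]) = (0 4 5 6 3 7)(1 2)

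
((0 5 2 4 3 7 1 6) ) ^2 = (0 2 3 1) (4 7 6 5) 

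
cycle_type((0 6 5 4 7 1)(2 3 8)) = 3.6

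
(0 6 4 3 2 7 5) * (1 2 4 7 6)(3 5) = (0 1 2 6 7 3 4 5)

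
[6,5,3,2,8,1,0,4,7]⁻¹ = [6,5,3,2,7,1,0,8,4]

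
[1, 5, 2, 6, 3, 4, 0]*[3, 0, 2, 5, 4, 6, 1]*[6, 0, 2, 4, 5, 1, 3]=[6, 3, 2, 0, 1, 5, 4]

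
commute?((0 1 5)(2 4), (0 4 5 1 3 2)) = no:(0 1 5)(2 4)*(0 4 5 1 3 2) = (0 3 2 5 4), (0 4 5 1 3 2)*(0 1 5)(2 4) = (0 2 1 3 4)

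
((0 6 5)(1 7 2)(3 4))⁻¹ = (0 5 6)(1 2 7)(3 4)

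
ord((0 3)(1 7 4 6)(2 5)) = 4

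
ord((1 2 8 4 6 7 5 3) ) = 8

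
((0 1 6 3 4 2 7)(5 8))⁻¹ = (0 7 2 4 3 6 1)(5 8)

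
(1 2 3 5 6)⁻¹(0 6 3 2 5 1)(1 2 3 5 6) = (0 1 5 3 6 2)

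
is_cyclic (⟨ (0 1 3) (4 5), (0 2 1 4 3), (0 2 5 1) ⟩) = no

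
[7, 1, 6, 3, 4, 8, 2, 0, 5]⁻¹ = [7, 1, 6, 3, 4, 8, 2, 0, 5]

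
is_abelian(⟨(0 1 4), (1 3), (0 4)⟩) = no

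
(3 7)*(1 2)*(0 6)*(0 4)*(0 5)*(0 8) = (0 6 4 5 8)(1 2)(3 7)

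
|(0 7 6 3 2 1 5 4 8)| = 9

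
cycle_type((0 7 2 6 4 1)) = 6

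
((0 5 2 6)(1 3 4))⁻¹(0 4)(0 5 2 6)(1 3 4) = (1 5)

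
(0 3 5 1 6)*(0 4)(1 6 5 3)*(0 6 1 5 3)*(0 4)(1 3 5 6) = (0 6)(1 5 3 4)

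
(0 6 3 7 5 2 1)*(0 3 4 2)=(0 6 4 2 1 3 7 5)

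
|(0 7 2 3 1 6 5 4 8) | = 9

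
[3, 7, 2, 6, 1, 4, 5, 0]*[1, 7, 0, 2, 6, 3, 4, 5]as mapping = [0→2, 1→5, 2→0, 3→4, 4→7, 5→6, 6→3, 7→1]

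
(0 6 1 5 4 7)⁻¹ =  (0 7 4 5 1 6)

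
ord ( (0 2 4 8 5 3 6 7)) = 8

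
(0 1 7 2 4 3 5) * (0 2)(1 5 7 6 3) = (0 5 2 4 1 6 3 7)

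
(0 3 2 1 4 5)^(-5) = (0 3 2 1 4 5)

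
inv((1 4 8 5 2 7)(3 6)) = (1 7 2 5 8 4)(3 6)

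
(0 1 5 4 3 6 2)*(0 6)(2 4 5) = (0 1 2 6 4 3)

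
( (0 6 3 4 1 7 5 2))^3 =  (0 4 5 6 1 2 3 7)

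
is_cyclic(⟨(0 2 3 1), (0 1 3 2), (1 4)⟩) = no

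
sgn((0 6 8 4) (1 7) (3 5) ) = -1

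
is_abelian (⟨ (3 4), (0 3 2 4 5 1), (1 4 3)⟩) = no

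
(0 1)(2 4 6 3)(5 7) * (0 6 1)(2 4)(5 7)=(1 6 3 4)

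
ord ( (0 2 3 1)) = 4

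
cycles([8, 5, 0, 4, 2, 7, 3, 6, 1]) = (0 8 1 5 7 6 3 4 2)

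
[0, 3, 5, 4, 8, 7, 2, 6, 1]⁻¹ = [0, 8, 6, 1, 3, 2, 7, 5, 4]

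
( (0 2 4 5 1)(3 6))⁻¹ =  (0 1 5 4 2)(3 6)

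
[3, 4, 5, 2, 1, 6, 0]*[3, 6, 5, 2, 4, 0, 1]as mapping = [0→2, 1→4, 2→0, 3→5, 4→6, 5→1, 6→3]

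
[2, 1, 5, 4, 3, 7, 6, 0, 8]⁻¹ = [7, 1, 0, 4, 3, 2, 6, 5, 8]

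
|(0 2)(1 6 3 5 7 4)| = 6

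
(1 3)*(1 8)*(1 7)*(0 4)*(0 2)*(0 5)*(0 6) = (0 4 2 5 6)(1 3 8 7)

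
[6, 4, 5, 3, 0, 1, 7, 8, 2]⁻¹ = [4, 5, 8, 3, 1, 2, 0, 6, 7]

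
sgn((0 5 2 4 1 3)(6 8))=1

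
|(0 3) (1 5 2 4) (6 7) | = 4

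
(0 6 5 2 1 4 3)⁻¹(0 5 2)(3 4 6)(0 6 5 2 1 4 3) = (0 3 5)(1 6 2)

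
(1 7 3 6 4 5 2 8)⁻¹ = (1 8 2 5 4 6 3 7)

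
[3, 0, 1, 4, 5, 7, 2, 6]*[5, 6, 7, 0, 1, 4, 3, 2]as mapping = [0→0, 1→5, 2→6, 3→1, 4→4, 5→2, 6→7, 7→3]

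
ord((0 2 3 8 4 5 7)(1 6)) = 14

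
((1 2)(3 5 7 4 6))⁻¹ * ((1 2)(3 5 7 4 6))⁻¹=(3 4 5 6 7)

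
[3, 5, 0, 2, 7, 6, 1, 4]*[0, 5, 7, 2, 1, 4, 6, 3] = [2, 4, 0, 7, 3, 6, 5, 1]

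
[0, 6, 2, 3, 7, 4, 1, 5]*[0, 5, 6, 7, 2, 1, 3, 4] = [0, 3, 6, 7, 4, 2, 5, 1]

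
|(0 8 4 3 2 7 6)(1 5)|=14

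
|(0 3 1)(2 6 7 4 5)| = 15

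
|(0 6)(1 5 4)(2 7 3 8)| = 12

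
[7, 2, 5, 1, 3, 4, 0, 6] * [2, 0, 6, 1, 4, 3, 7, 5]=[5, 6, 3, 0, 1, 4, 2, 7]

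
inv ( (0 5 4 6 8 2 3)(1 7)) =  (0 3 2 8 6 4 5)(1 7)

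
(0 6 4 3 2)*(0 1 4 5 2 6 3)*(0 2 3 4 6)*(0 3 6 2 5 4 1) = (0 1 2) (4 5 6) 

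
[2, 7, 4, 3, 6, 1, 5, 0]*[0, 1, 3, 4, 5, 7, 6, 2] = [3, 2, 5, 4, 6, 1, 7, 0]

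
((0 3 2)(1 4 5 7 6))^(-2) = (0 3 2)(1 7 4 6 5)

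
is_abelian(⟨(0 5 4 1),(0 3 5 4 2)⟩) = no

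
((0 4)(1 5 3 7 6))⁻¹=(0 4)(1 6 7 3 5)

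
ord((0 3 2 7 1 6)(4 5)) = 6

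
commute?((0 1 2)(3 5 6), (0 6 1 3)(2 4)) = no:(0 1 2)(3 5 6) * (0 6 1 3)(2 4) = (0 3 5 1 4 2 6), (0 6 1 3)(2 4) * (0 1 2)(3 5 6) = (0 3 1 5 6 2 4)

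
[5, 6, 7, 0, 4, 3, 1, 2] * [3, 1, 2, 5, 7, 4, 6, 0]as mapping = [0→4, 1→6, 2→0, 3→3, 4→7, 5→5, 6→1, 7→2]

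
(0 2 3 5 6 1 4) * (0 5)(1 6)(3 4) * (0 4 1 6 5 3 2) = (1 2)(3 4)(5 6)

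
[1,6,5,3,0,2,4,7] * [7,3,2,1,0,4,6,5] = [3,6,4,1,7,2,0,5]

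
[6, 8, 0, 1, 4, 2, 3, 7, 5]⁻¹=[2, 3, 5, 6, 4, 8, 0, 7, 1]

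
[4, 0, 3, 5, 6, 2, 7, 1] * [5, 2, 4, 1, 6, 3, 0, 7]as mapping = [0→6, 1→5, 2→1, 3→3, 4→0, 5→4, 6→7, 7→2]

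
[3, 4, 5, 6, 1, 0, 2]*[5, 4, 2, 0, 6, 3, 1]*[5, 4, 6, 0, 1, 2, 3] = [5, 3, 0, 4, 1, 2, 6]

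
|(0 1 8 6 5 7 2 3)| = 8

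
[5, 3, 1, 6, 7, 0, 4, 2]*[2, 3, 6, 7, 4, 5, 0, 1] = [5, 7, 3, 0, 1, 2, 4, 6]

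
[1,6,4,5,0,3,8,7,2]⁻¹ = [4,0,8,5,2,3,1,7,6]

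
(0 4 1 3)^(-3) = (0 4 1 3)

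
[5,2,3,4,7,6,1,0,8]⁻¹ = [7,6,1,2,3,0,5,4,8]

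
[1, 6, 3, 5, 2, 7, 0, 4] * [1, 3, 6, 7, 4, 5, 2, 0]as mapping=[0→3, 1→2, 2→7, 3→5, 4→6, 5→0, 6→1, 7→4]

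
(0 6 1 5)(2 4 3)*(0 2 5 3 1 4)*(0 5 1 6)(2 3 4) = (1 4 6 2 5 3)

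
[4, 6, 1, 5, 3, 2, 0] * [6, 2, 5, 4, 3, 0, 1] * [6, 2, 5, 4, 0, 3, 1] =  [4, 2, 5, 6, 0, 3, 1]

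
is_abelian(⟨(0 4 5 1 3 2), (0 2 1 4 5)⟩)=no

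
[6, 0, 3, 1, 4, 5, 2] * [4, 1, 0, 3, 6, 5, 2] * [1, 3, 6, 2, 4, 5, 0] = [6, 4, 2, 3, 0, 5, 1] 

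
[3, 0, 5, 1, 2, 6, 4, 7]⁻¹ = [1, 3, 4, 0, 6, 2, 5, 7]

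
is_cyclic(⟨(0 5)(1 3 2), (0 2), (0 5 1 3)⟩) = no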